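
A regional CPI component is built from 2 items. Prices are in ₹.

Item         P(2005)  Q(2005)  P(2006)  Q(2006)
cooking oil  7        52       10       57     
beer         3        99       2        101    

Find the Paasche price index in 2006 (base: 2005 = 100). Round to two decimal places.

Paasche price index uses current-period quantities as weights.
ΣP(2006)·Q(2006) = 10×57 + 2×101 = 570 + 202 = 772
ΣP(2005)·Q(2006) = 7×57 + 3×101 = 399 + 303 = 702
Index = 772 / 702 × 100 = 109.9715

109.97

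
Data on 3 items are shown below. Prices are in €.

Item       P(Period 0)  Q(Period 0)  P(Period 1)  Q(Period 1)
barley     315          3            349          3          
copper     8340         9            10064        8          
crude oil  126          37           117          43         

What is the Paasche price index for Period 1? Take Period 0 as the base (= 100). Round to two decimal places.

Paasche price index uses current-period quantities as weights.
ΣP(Period 1)·Q(Period 1) = 349×3 + 10064×8 + 117×43 = 1047 + 80512 + 5031 = 86590
ΣP(Period 0)·Q(Period 1) = 315×3 + 8340×8 + 126×43 = 945 + 66720 + 5418 = 73083
Index = 86590 / 73083 × 100 = 118.4817

118.48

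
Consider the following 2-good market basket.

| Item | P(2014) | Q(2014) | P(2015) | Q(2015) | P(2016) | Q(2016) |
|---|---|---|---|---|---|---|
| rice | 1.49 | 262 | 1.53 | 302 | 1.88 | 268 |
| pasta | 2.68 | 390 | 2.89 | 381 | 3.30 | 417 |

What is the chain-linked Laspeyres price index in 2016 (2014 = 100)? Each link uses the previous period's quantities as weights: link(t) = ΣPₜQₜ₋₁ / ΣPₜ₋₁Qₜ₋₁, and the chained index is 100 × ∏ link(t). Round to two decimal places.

124.27

Link 2014→2015:
ΣP(2015)Q(2014) = 1.53×262 + 2.89×390 = 400.86 + 1127.1 = 1527.96
ΣP(2014)Q(2014) = 1.49×262 + 2.68×390 = 390.38 + 1045.2 = 1435.58
link = 1527.96/1435.58 = 1.064350
Link 2015→2016:
ΣP(2016)Q(2015) = 1.88×302 + 3.30×381 = 567.76 + 1257.3 = 1825.06
ΣP(2015)Q(2015) = 1.53×302 + 2.89×381 = 462.06 + 1101.09 = 1563.15
link = 1825.06/1563.15 = 1.167553
Chained index = 100 × 1.064350 × 1.167553 = 124.2685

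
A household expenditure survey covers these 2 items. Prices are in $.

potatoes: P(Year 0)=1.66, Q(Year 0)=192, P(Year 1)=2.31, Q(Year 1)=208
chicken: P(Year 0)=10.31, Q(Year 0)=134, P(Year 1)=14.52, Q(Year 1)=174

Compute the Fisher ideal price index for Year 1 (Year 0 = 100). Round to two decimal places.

Laspeyres component (base-period weights):
ΣP(Year 1)Q(Year 0) = 2.31×192 + 14.52×134 = 443.52 + 1945.68 = 2389.2
ΣP(Year 0)Q(Year 0) = 1.66×192 + 10.31×134 = 318.72 + 1381.54 = 1700.26
L = 2389.2 / 1700.26 × 100 = 140.5197
Paasche component (current-period weights):
ΣP(Year 1)Q(Year 1) = 2.31×208 + 14.52×174 = 480.48 + 2526.48 = 3006.96
ΣP(Year 0)Q(Year 1) = 1.66×208 + 10.31×174 = 345.28 + 1793.94 = 2139.22
P = 3006.96 / 2139.22 × 100 = 140.5634
Fisher = √(L × P) = √(140.5197 × 140.5634) = 140.5415

140.54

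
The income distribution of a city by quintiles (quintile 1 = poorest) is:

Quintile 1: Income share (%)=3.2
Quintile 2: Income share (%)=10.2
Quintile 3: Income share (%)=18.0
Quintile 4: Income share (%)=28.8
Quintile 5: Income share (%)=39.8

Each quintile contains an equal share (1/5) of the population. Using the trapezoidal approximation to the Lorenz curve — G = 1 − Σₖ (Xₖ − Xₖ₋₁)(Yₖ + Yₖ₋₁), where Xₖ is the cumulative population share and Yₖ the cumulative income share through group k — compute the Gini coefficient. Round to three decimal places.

Cumulative income shares Yₖ: 0.0320, 0.1340, 0.3140, 0.6020, 1.0000
Σ (Xₖ−Xₖ₋₁)(Yₖ+Yₖ₋₁) = (1/5)(0.0320+0.0000) + (1/5)(0.1340+0.0320) + (1/5)(0.3140+0.1340) + (1/5)(0.6020+0.3140) + (1/5)(1.0000+0.6020)
  = 0.0064 + 0.0332 + 0.0896 + 0.1832 + 0.3204 = 0.6328
G = 1 − 0.6328 = 0.3672

0.367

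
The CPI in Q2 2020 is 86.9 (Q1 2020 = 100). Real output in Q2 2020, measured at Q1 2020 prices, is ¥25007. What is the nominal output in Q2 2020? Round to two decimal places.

Nominal = Real × (Index/100) = 25007 × (86.9/100)
        = 25007 × 0.869 = 21731.0830

21731.08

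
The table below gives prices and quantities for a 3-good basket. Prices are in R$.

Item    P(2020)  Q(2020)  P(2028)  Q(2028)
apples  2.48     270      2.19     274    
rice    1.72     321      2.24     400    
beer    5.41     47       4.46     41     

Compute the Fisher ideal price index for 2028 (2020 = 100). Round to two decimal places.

104.30

Laspeyres component (base-period weights):
ΣP(2028)Q(2020) = 2.19×270 + 2.24×321 + 4.46×47 = 591.3 + 719.04 + 209.62 = 1519.96
ΣP(2020)Q(2020) = 2.48×270 + 1.72×321 + 5.41×47 = 669.6 + 552.12 + 254.27 = 1475.99
L = 1519.96 / 1475.99 × 100 = 102.9790
Paasche component (current-period weights):
ΣP(2028)Q(2028) = 2.19×274 + 2.24×400 + 4.46×41 = 600.06 + 896 + 182.86 = 1678.92
ΣP(2020)Q(2028) = 2.48×274 + 1.72×400 + 5.41×41 = 679.52 + 688 + 221.81 = 1589.33
P = 1678.92 / 1589.33 × 100 = 105.6370
Fisher = √(L × P) = √(102.9790 × 105.6370) = 104.2995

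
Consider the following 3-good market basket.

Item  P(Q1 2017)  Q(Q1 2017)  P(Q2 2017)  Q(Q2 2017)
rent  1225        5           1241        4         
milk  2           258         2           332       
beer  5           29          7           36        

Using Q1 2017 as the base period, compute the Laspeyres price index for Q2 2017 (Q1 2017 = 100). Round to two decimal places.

102.03

Laspeyres price index uses base-period quantities as weights.
ΣP(Q2 2017)·Q(Q1 2017) = 1241×5 + 2×258 + 7×29 = 6205 + 516 + 203 = 6924
ΣP(Q1 2017)·Q(Q1 2017) = 1225×5 + 2×258 + 5×29 = 6125 + 516 + 145 = 6786
Index = 6924 / 6786 × 100 = 102.0336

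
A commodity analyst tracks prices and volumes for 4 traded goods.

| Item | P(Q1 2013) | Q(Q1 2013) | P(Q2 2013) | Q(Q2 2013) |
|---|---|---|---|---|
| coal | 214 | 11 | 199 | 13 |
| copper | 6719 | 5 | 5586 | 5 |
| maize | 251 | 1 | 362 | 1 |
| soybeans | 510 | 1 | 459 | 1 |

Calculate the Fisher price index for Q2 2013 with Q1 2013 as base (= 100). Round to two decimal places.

84.33

Laspeyres component (base-period weights):
ΣP(Q2 2013)Q(Q1 2013) = 199×11 + 5586×5 + 362×1 + 459×1 = 2189 + 27930 + 362 + 459 = 30940
ΣP(Q1 2013)Q(Q1 2013) = 214×11 + 6719×5 + 251×1 + 510×1 = 2354 + 33595 + 251 + 510 = 36710
L = 30940 / 36710 × 100 = 84.2822
Paasche component (current-period weights):
ΣP(Q2 2013)Q(Q2 2013) = 199×13 + 5586×5 + 362×1 + 459×1 = 2587 + 27930 + 362 + 459 = 31338
ΣP(Q1 2013)Q(Q2 2013) = 214×13 + 6719×5 + 251×1 + 510×1 = 2782 + 33595 + 251 + 510 = 37138
P = 31338 / 37138 × 100 = 84.3826
Fisher = √(L × P) = √(84.2822 × 84.3826) = 84.3324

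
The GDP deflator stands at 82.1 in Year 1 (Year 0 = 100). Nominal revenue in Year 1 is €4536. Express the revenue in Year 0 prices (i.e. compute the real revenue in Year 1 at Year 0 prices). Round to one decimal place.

Real = Nominal ÷ (Index/100) = 4536 ÷ (82.1/100)
     = 4536 ÷ 0.821 = 5524.9695

5525.0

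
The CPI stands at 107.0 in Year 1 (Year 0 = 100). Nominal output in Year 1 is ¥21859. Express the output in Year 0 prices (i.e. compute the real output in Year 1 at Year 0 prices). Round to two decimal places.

Real = Nominal ÷ (Index/100) = 21859 ÷ (107.0/100)
     = 21859 ÷ 1.070 = 20428.9720

20428.97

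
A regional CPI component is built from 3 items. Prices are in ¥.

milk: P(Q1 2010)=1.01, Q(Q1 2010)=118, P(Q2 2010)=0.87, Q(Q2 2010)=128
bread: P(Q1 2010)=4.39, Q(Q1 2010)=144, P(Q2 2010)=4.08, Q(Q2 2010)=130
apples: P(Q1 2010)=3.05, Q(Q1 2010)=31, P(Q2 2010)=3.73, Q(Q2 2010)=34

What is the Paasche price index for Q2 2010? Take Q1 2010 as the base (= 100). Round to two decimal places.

95.63

Paasche price index uses current-period quantities as weights.
ΣP(Q2 2010)·Q(Q2 2010) = 0.87×128 + 4.08×130 + 3.73×34 = 111.36 + 530.4 + 126.82 = 768.58
ΣP(Q1 2010)·Q(Q2 2010) = 1.01×128 + 4.39×130 + 3.05×34 = 129.28 + 570.7 + 103.7 = 803.68
Index = 768.58 / 803.68 × 100 = 95.6326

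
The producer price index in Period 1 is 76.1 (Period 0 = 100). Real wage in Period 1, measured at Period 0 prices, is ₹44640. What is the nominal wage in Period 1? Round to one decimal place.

Nominal = Real × (Index/100) = 44640 × (76.1/100)
        = 44640 × 0.761 = 33971.0400

33971.0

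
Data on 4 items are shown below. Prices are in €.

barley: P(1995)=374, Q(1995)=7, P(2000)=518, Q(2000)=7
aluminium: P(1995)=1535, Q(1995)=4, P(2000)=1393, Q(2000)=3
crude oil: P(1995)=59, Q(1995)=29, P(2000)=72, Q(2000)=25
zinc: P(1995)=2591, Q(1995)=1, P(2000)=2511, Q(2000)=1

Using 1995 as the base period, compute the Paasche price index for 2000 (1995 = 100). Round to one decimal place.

107.3

Paasche price index uses current-period quantities as weights.
ΣP(2000)·Q(2000) = 518×7 + 1393×3 + 72×25 + 2511×1 = 3626 + 4179 + 1800 + 2511 = 12116
ΣP(1995)·Q(2000) = 374×7 + 1535×3 + 59×25 + 2591×1 = 2618 + 4605 + 1475 + 2591 = 11289
Index = 12116 / 11289 × 100 = 107.3257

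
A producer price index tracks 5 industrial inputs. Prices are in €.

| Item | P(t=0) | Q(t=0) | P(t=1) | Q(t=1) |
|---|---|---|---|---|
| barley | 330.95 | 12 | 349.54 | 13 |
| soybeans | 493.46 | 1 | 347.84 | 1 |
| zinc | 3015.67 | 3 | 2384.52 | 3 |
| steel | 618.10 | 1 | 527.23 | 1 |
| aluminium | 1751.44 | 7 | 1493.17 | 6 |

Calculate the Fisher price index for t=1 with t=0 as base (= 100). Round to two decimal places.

Laspeyres component (base-period weights):
ΣP(t=1)Q(t=0) = 349.54×12 + 347.84×1 + 2384.52×3 + 527.23×1 + 1493.17×7 = 4194.48 + 347.84 + 7153.56 + 527.23 + 10452.19 = 22675.3
ΣP(t=0)Q(t=0) = 330.95×12 + 493.46×1 + 3015.67×3 + 618.10×1 + 1751.44×7 = 3971.4 + 493.46 + 9047.01 + 618.1 + 12260.08 = 26390.05
L = 22675.3 / 26390.05 × 100 = 85.9237
Paasche component (current-period weights):
ΣP(t=1)Q(t=1) = 349.54×13 + 347.84×1 + 2384.52×3 + 527.23×1 + 1493.17×6 = 4544.02 + 347.84 + 7153.56 + 527.23 + 8959.02 = 21531.67
ΣP(t=0)Q(t=1) = 330.95×13 + 493.46×1 + 3015.67×3 + 618.10×1 + 1751.44×6 = 4302.35 + 493.46 + 9047.01 + 618.1 + 10508.64 = 24969.56
P = 21531.67 / 24969.56 × 100 = 86.2317
Fisher = √(L × P) = √(85.9237 × 86.2317) = 86.0775

86.08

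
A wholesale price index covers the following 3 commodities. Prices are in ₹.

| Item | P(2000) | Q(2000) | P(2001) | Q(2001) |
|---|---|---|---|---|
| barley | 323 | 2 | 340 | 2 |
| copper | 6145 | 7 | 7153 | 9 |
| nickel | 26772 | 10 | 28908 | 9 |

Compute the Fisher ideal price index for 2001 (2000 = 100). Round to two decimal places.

109.34

Laspeyres component (base-period weights):
ΣP(2001)Q(2000) = 340×2 + 7153×7 + 28908×10 = 680 + 50071 + 289080 = 339831
ΣP(2000)Q(2000) = 323×2 + 6145×7 + 26772×10 = 646 + 43015 + 267720 = 311381
L = 339831 / 311381 × 100 = 109.1367
Paasche component (current-period weights):
ΣP(2001)Q(2001) = 340×2 + 7153×9 + 28908×9 = 680 + 64377 + 260172 = 325229
ΣP(2000)Q(2001) = 323×2 + 6145×9 + 26772×9 = 646 + 55305 + 240948 = 296899
P = 325229 / 296899 × 100 = 109.5420
Fisher = √(L × P) = √(109.1367 × 109.5420) = 109.3392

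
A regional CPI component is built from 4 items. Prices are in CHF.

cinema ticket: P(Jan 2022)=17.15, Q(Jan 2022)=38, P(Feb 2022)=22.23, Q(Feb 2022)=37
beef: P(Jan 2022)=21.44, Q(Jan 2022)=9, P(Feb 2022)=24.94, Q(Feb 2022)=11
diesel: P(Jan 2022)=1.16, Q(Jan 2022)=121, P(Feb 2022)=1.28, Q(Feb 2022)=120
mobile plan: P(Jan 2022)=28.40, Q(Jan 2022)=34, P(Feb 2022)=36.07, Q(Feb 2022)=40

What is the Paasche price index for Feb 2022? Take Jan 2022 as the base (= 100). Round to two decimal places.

125.52

Paasche price index uses current-period quantities as weights.
ΣP(Feb 2022)·Q(Feb 2022) = 22.23×37 + 24.94×11 + 1.28×120 + 36.07×40 = 822.51 + 274.34 + 153.6 + 1442.8 = 2693.25
ΣP(Jan 2022)·Q(Feb 2022) = 17.15×37 + 21.44×11 + 1.16×120 + 28.40×40 = 634.55 + 235.84 + 139.2 + 1136 = 2145.59
Index = 2693.25 / 2145.59 × 100 = 125.5249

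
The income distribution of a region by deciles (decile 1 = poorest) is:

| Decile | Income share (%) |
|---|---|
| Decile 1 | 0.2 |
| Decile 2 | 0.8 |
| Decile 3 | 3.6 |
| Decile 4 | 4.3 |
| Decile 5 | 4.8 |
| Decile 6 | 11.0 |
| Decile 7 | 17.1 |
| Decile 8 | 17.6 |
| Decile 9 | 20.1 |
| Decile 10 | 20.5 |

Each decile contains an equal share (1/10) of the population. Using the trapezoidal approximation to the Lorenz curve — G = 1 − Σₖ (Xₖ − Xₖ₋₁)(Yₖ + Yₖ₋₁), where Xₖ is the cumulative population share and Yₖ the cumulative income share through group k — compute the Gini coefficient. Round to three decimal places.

Cumulative income shares Yₖ: 0.0020, 0.0100, 0.0460, 0.0890, 0.1370, 0.2470, 0.4180, 0.5940, 0.7950, 1.0000
Σ (Xₖ−Xₖ₋₁)(Yₖ+Yₖ₋₁) = (1/10)(0.0020+0.0000) + (1/10)(0.0100+0.0020) + (1/10)(0.0460+0.0100) + (1/10)(0.0890+0.0460) + (1/10)(0.1370+0.0890) + (1/10)(0.2470+0.1370) + (1/10)(0.4180+0.2470) + (1/10)(0.5940+0.4180) + (1/10)(0.7950+0.5940) + (1/10)(1.0000+0.7950)
  = 0.0002 + 0.0012 + 0.0056 + 0.0135 + 0.0226 + 0.0384 + 0.0665 + 0.1012 + 0.1389 + 0.1795 = 0.5676
G = 1 − 0.5676 = 0.4324

0.432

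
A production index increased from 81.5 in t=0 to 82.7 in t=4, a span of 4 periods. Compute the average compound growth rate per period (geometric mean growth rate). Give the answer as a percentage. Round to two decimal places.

0.37%

Growth factor = (82.7/81.5)^(1/4) = (1.014724)^(1/4) = 1.003661
Growth rate = 1.003661 − 1 = 0.003661 = 0.3661%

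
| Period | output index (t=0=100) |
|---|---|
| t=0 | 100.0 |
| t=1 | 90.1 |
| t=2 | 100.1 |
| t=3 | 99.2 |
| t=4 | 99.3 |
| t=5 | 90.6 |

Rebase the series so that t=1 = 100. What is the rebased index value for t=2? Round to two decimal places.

111.10

Rebased(t=2) = 100.1 / 90.1 × 100 = 111.0988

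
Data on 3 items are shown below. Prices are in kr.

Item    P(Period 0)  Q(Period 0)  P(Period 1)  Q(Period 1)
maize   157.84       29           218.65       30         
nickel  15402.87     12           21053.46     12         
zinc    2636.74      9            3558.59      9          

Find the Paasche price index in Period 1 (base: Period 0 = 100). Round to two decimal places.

136.53

Paasche price index uses current-period quantities as weights.
ΣP(Period 1)·Q(Period 1) = 218.65×30 + 21053.46×12 + 3558.59×9 = 6559.5 + 252641.52 + 32027.31 = 291228.33
ΣP(Period 0)·Q(Period 1) = 157.84×30 + 15402.87×12 + 2636.74×9 = 4735.2 + 184834.44 + 23730.66 = 213300.3
Index = 291228.33 / 213300.3 × 100 = 136.5344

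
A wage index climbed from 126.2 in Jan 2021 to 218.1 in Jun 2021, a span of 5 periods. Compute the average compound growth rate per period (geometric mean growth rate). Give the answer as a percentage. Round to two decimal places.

Growth factor = (218.1/126.2)^(1/5) = (1.728209)^(1/5) = 1.115628
Growth rate = 1.115628 − 1 = 0.115628 = 11.5628%

11.56%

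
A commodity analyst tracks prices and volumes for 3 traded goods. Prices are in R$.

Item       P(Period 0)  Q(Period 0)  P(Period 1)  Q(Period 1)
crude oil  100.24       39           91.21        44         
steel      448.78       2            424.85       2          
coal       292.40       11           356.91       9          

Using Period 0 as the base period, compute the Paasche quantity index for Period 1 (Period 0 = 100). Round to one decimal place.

Paasche quantity index uses current-period prices as weights.
ΣP(Period 1)·Q(Period 1) = 91.21×44 + 424.85×2 + 356.91×9 = 4013.24 + 849.7 + 3212.19 = 8075.13
ΣP(Period 1)·Q(Period 0) = 91.21×39 + 424.85×2 + 356.91×11 = 3557.19 + 849.7 + 3926.01 = 8332.9
Index = 8075.13 / 8332.9 × 100 = 96.9066

96.9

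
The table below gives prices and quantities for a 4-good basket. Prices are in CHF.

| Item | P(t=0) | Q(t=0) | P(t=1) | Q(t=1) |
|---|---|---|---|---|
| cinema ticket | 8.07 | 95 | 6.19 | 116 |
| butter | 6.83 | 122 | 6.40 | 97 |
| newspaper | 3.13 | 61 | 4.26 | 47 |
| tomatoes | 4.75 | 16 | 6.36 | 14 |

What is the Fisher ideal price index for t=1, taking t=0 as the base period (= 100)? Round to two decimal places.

91.26

Laspeyres component (base-period weights):
ΣP(t=1)Q(t=0) = 6.19×95 + 6.40×122 + 4.26×61 + 6.36×16 = 588.05 + 780.8 + 259.86 + 101.76 = 1730.47
ΣP(t=0)Q(t=0) = 8.07×95 + 6.83×122 + 3.13×61 + 4.75×16 = 766.65 + 833.26 + 190.93 + 76 = 1866.84
L = 1730.47 / 1866.84 × 100 = 92.6951
Paasche component (current-period weights):
ΣP(t=1)Q(t=1) = 6.19×116 + 6.40×97 + 4.26×47 + 6.36×14 = 718.04 + 620.8 + 200.22 + 89.04 = 1628.1
ΣP(t=0)Q(t=1) = 8.07×116 + 6.83×97 + 3.13×47 + 4.75×14 = 936.12 + 662.51 + 147.11 + 66.5 = 1812.24
P = 1628.1 / 1812.24 × 100 = 89.8391
Fisher = √(L × P) = √(92.6951 × 89.8391) = 91.2559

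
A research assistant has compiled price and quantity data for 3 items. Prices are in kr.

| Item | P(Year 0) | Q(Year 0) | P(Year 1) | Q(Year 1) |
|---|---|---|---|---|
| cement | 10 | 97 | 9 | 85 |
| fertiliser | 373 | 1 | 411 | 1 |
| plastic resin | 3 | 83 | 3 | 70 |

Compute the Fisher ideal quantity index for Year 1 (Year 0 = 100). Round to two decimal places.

90.21

Laspeyres component (base-period weights):
ΣP(Year 0)Q(Year 1) = 10×85 + 373×1 + 3×70 = 850 + 373 + 210 = 1433
ΣP(Year 0)Q(Year 0) = 10×97 + 373×1 + 3×83 = 970 + 373 + 249 = 1592
L = 1433 / 1592 × 100 = 90.0126
Paasche component (current-period weights):
ΣP(Year 1)Q(Year 1) = 9×85 + 411×1 + 3×70 = 765 + 411 + 210 = 1386
ΣP(Year 1)Q(Year 0) = 9×97 + 411×1 + 3×83 = 873 + 411 + 249 = 1533
P = 1386 / 1533 × 100 = 90.4110
Fisher = √(L × P) = √(90.0126 × 90.4110) = 90.2115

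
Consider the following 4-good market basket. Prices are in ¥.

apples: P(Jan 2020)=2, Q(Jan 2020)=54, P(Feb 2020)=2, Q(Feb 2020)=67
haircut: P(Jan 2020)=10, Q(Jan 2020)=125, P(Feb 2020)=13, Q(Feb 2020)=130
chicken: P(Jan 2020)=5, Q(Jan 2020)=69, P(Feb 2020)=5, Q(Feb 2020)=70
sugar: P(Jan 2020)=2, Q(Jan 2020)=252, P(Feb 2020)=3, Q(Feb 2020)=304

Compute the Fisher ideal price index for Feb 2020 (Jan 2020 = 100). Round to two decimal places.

Laspeyres component (base-period weights):
ΣP(Feb 2020)Q(Jan 2020) = 2×54 + 13×125 + 5×69 + 3×252 = 108 + 1625 + 345 + 756 = 2834
ΣP(Jan 2020)Q(Jan 2020) = 2×54 + 10×125 + 5×69 + 2×252 = 108 + 1250 + 345 + 504 = 2207
L = 2834 / 2207 × 100 = 128.4096
Paasche component (current-period weights):
ΣP(Feb 2020)Q(Feb 2020) = 2×67 + 13×130 + 5×70 + 3×304 = 134 + 1690 + 350 + 912 = 3086
ΣP(Jan 2020)Q(Feb 2020) = 2×67 + 10×130 + 5×70 + 2×304 = 134 + 1300 + 350 + 608 = 2392
P = 3086 / 2392 × 100 = 129.0134
Fisher = √(L × P) = √(128.4096 × 129.0134) = 128.7111

128.71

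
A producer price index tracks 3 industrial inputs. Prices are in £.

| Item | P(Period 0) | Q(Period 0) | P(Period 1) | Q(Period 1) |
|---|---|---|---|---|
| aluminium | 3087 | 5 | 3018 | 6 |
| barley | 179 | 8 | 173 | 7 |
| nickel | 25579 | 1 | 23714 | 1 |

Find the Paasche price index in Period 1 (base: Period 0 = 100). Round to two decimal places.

Paasche price index uses current-period quantities as weights.
ΣP(Period 1)·Q(Period 1) = 3018×6 + 173×7 + 23714×1 = 18108 + 1211 + 23714 = 43033
ΣP(Period 0)·Q(Period 1) = 3087×6 + 179×7 + 25579×1 = 18522 + 1253 + 25579 = 45354
Index = 43033 / 45354 × 100 = 94.8825

94.88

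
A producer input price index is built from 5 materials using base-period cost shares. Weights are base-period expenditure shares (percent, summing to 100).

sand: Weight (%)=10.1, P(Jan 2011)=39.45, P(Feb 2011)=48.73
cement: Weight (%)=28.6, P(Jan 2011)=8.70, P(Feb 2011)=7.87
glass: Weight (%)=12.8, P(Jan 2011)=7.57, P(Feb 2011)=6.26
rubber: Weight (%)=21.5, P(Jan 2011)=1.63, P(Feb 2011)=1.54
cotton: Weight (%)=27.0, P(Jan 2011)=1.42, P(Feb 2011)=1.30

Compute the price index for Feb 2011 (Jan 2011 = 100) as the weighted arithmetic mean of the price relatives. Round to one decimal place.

94.0

sand: 10.1 × (48.73/39.45) = 10.1 × 1.235234 = 12.4759
cement: 28.6 × (7.87/8.70) = 28.6 × 0.904598 = 25.8715
glass: 12.8 × (6.26/7.57) = 12.8 × 0.826948 = 10.5849
rubber: 21.5 × (1.54/1.63) = 21.5 × 0.944785 = 20.3129
cotton: 27.0 × (1.30/1.42) = 27.0 × 0.915493 = 24.7183
Index = Σ wᵢ·(p₁ᵢ/p₀ᵢ) = 12.4759 + 25.8715 + 10.5849 + 20.3129 + 24.7183 = 93.9635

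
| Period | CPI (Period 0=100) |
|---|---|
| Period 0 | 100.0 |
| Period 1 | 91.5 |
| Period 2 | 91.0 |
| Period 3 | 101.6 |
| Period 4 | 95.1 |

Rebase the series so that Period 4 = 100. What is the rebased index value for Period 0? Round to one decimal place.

105.2

Rebased(Period 0) = 100.0 / 95.1 × 100 = 105.1525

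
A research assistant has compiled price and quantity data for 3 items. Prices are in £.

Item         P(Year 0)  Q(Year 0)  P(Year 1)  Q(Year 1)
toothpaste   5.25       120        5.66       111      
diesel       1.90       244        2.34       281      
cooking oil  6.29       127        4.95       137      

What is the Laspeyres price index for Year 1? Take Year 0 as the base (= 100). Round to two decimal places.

99.28

Laspeyres price index uses base-period quantities as weights.
ΣP(Year 1)·Q(Year 0) = 5.66×120 + 2.34×244 + 4.95×127 = 679.2 + 570.96 + 628.65 = 1878.81
ΣP(Year 0)·Q(Year 0) = 5.25×120 + 1.90×244 + 6.29×127 = 630 + 463.6 + 798.83 = 1892.43
Index = 1878.81 / 1892.43 × 100 = 99.2803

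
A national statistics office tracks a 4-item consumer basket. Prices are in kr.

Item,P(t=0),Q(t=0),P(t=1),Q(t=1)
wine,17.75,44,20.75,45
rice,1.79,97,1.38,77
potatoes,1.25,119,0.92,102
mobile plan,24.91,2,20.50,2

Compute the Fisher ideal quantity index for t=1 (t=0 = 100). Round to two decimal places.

Laspeyres component (base-period weights):
ΣP(t=0)Q(t=1) = 17.75×45 + 1.79×77 + 1.25×102 + 24.91×2 = 798.75 + 137.83 + 127.5 + 49.82 = 1113.9
ΣP(t=0)Q(t=0) = 17.75×44 + 1.79×97 + 1.25×119 + 24.91×2 = 781 + 173.63 + 148.75 + 49.82 = 1153.2
L = 1113.9 / 1153.2 × 100 = 96.5921
Paasche component (current-period weights):
ΣP(t=1)Q(t=1) = 20.75×45 + 1.38×77 + 0.92×102 + 20.50×2 = 933.75 + 106.26 + 93.84 + 41 = 1174.85
ΣP(t=1)Q(t=0) = 20.75×44 + 1.38×97 + 0.92×119 + 20.50×2 = 913 + 133.86 + 109.48 + 41 = 1197.34
P = 1174.85 / 1197.34 × 100 = 98.1217
Fisher = √(L × P) = √(96.5921 × 98.1217) = 97.3539

97.35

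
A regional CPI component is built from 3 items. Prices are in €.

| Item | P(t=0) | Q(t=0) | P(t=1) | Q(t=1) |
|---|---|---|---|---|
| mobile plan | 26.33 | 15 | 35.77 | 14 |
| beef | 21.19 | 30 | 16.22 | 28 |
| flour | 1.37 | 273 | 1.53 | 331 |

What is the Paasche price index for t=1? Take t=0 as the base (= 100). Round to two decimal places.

103.25

Paasche price index uses current-period quantities as weights.
ΣP(t=1)·Q(t=1) = 35.77×14 + 16.22×28 + 1.53×331 = 500.78 + 454.16 + 506.43 = 1461.37
ΣP(t=0)·Q(t=1) = 26.33×14 + 21.19×28 + 1.37×331 = 368.62 + 593.32 + 453.47 = 1415.41
Index = 1461.37 / 1415.41 × 100 = 103.2471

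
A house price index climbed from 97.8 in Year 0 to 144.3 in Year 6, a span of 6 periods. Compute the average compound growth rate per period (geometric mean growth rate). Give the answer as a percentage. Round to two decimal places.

6.70%

Growth factor = (144.3/97.8)^(1/6) = (1.475460)^(1/6) = 1.066976
Growth rate = 1.066976 − 1 = 0.066976 = 6.6976%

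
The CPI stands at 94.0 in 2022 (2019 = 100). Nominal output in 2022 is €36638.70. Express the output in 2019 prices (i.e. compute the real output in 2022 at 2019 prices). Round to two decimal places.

Real = Nominal ÷ (Index/100) = 36638.70 ÷ (94.0/100)
     = 36638.70 ÷ 0.940 = 38977.3404

38977.34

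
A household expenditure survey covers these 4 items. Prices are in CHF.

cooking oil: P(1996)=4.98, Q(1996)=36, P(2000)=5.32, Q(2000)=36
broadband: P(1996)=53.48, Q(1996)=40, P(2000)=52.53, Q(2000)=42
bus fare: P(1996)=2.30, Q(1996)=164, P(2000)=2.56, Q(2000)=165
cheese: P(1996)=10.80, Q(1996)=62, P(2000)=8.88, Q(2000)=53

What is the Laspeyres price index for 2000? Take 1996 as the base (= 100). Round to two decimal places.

Laspeyres price index uses base-period quantities as weights.
ΣP(2000)·Q(1996) = 5.32×36 + 52.53×40 + 2.56×164 + 8.88×62 = 191.52 + 2101.2 + 419.84 + 550.56 = 3263.12
ΣP(1996)·Q(1996) = 4.98×36 + 53.48×40 + 2.30×164 + 10.80×62 = 179.28 + 2139.2 + 377.2 + 669.6 = 3365.28
Index = 3263.12 / 3365.28 × 100 = 96.9643

96.96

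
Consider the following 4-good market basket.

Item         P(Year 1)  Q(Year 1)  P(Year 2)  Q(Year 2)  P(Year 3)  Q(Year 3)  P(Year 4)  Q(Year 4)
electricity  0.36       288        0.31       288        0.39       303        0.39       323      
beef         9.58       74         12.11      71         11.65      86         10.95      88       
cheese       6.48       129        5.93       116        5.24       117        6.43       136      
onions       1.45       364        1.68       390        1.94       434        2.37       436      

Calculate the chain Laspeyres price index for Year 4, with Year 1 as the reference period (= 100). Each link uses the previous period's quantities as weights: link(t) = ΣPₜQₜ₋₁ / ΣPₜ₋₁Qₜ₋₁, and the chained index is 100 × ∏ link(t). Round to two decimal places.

Link Year 1→Year 2:
ΣP(Year 2)Q(Year 1) = 0.31×288 + 12.11×74 + 5.93×129 + 1.68×364 = 89.28 + 896.14 + 764.97 + 611.52 = 2361.91
ΣP(Year 1)Q(Year 1) = 0.36×288 + 9.58×74 + 6.48×129 + 1.45×364 = 103.68 + 708.92 + 835.92 + 527.8 = 2176.32
link = 2361.91/2176.32 = 1.085277
Link Year 2→Year 3:
ΣP(Year 3)Q(Year 2) = 0.39×288 + 11.65×71 + 5.24×116 + 1.94×390 = 112.32 + 827.15 + 607.84 + 756.6 = 2303.91
ΣP(Year 2)Q(Year 2) = 0.31×288 + 12.11×71 + 5.93×116 + 1.68×390 = 89.28 + 859.81 + 687.88 + 655.2 = 2292.17
link = 2303.91/2292.17 = 1.005122
Link Year 3→Year 4:
ΣP(Year 4)Q(Year 3) = 0.39×303 + 10.95×86 + 6.43×117 + 2.37×434 = 118.17 + 941.7 + 752.31 + 1028.58 = 2840.76
ΣP(Year 3)Q(Year 3) = 0.39×303 + 11.65×86 + 5.24×117 + 1.94×434 = 118.17 + 1001.9 + 613.08 + 841.96 = 2575.11
link = 2840.76/2575.11 = 1.103161
Chained index = 100 × 1.085277 × 1.005122 × 1.103161 = 120.3367

120.34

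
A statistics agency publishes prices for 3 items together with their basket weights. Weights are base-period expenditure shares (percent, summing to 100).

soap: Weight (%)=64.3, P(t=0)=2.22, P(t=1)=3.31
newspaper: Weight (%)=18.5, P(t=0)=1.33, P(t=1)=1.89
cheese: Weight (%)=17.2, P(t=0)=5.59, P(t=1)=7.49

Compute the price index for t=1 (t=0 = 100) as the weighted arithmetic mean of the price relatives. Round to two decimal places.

soap: 64.3 × (3.31/2.22) = 64.3 × 1.490991 = 95.8707
newspaper: 18.5 × (1.89/1.33) = 18.5 × 1.421053 = 26.2895
cheese: 17.2 × (7.49/5.59) = 17.2 × 1.339893 = 23.0462
Index = Σ wᵢ·(p₁ᵢ/p₀ᵢ) = 95.8707 + 26.2895 + 23.0462 = 145.2063

145.21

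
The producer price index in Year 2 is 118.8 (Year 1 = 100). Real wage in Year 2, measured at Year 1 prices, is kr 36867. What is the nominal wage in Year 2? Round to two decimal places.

Nominal = Real × (Index/100) = 36867 × (118.8/100)
        = 36867 × 1.188 = 43797.9960

43798.00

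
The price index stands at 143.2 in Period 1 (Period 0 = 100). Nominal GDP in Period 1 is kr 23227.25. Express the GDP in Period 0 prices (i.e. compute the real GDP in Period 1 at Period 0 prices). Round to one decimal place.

Real = Nominal ÷ (Index/100) = 23227.25 ÷ (143.2/100)
     = 23227.25 ÷ 1.432 = 16220.1466

16220.1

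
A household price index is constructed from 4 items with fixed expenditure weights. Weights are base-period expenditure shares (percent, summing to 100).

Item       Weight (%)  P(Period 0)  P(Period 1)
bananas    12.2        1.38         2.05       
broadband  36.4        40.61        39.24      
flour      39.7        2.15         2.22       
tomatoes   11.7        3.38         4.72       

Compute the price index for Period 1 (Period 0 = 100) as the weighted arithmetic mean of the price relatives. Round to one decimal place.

110.6

bananas: 12.2 × (2.05/1.38) = 12.2 × 1.485507 = 18.1232
broadband: 36.4 × (39.24/40.61) = 36.4 × 0.966264 = 35.1720
flour: 39.7 × (2.22/2.15) = 39.7 × 1.032558 = 40.9926
tomatoes: 11.7 × (4.72/3.38) = 11.7 × 1.396450 = 16.3385
Index = Σ wᵢ·(p₁ᵢ/p₀ᵢ) = 18.1232 + 35.1720 + 40.9926 + 16.3385 = 110.6262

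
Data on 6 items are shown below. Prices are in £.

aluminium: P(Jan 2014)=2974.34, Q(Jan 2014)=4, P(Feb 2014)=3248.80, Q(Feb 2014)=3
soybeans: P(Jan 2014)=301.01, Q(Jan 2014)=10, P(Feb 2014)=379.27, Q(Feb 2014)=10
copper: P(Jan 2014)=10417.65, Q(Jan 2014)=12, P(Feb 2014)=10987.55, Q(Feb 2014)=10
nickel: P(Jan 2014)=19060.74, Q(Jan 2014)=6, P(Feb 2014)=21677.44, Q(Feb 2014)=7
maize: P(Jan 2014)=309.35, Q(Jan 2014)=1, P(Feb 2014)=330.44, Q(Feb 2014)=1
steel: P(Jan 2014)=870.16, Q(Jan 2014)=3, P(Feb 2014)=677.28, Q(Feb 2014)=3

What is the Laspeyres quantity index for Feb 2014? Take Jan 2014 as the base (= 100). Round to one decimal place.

Laspeyres quantity index uses base-period prices as weights.
ΣP(Jan 2014)·Q(Feb 2014) = 2974.34×3 + 301.01×10 + 10417.65×10 + 19060.74×7 + 309.35×1 + 870.16×3 = 8923.02 + 3010.1 + 104176.5 + 133425.18 + 309.35 + 2610.48 = 252454.63
ΣP(Jan 2014)·Q(Jan 2014) = 2974.34×4 + 301.01×10 + 10417.65×12 + 19060.74×6 + 309.35×1 + 870.16×3 = 11897.36 + 3010.1 + 125011.8 + 114364.44 + 309.35 + 2610.48 = 257203.53
Index = 252454.63 / 257203.53 × 100 = 98.1536

98.2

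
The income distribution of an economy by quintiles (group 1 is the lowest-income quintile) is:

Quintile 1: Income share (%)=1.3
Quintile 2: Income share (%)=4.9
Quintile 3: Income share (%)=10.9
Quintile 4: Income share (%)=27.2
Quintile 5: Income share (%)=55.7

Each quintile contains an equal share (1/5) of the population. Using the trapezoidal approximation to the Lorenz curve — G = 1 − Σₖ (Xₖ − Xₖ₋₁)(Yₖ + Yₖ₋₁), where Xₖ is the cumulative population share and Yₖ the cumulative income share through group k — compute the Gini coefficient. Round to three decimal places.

0.524

Cumulative income shares Yₖ: 0.0130, 0.0620, 0.1710, 0.4430, 1.0000
Σ (Xₖ−Xₖ₋₁)(Yₖ+Yₖ₋₁) = (1/5)(0.0130+0.0000) + (1/5)(0.0620+0.0130) + (1/5)(0.1710+0.0620) + (1/5)(0.4430+0.1710) + (1/5)(1.0000+0.4430)
  = 0.0026 + 0.0150 + 0.0466 + 0.1228 + 0.2886 = 0.4756
G = 1 − 0.4756 = 0.5244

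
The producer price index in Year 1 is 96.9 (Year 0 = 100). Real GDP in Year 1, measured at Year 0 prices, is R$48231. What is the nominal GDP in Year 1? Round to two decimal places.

46735.84

Nominal = Real × (Index/100) = 48231 × (96.9/100)
        = 48231 × 0.969 = 46735.8390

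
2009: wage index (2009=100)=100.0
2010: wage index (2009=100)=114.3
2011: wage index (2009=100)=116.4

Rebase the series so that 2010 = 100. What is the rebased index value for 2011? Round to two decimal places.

101.84

Rebased(2011) = 116.4 / 114.3 × 100 = 101.8373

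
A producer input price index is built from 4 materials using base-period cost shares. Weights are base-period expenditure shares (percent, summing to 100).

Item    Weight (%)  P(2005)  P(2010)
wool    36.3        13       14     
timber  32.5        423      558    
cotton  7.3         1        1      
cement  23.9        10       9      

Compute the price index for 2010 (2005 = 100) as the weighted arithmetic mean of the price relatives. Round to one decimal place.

110.8

wool: 36.3 × (14/13) = 36.3 × 1.076923 = 39.0923
timber: 32.5 × (558/423) = 32.5 × 1.319149 = 42.8723
cotton: 7.3 × (1/1) = 7.3 × 1.000000 = 7.3000
cement: 23.9 × (9/10) = 23.9 × 0.900000 = 21.5100
Index = Σ wᵢ·(p₁ᵢ/p₀ᵢ) = 39.0923 + 42.8723 + 7.3000 + 21.5100 = 110.7746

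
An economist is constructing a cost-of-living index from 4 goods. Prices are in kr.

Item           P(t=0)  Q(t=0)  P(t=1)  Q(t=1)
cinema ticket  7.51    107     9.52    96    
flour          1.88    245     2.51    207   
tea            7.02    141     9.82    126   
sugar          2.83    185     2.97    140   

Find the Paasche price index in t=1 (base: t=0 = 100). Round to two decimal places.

129.10

Paasche price index uses current-period quantities as weights.
ΣP(t=1)·Q(t=1) = 9.52×96 + 2.51×207 + 9.82×126 + 2.97×140 = 913.92 + 519.57 + 1237.32 + 415.8 = 3086.61
ΣP(t=0)·Q(t=1) = 7.51×96 + 1.88×207 + 7.02×126 + 2.83×140 = 720.96 + 389.16 + 884.52 + 396.2 = 2390.84
Index = 3086.61 / 2390.84 × 100 = 129.1015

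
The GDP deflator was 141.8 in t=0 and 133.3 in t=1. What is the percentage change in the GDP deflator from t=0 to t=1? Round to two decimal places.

Change = (133.3 − 141.8) / 141.8 × 100
       = -8.5 / 141.8 × 100 = -5.9944%

-5.99%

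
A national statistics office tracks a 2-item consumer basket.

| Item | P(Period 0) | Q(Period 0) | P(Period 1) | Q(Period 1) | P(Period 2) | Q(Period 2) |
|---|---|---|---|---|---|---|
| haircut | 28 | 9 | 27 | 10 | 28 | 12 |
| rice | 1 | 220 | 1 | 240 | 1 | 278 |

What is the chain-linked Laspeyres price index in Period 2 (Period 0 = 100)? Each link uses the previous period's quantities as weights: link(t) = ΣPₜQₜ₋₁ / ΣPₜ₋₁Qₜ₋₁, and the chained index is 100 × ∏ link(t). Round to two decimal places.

100.02

Link Period 0→Period 1:
ΣP(Period 1)Q(Period 0) = 27×9 + 1×220 = 243 + 220 = 463
ΣP(Period 0)Q(Period 0) = 28×9 + 1×220 = 252 + 220 = 472
link = 463/472 = 0.980932
Link Period 1→Period 2:
ΣP(Period 2)Q(Period 1) = 28×10 + 1×240 = 280 + 240 = 520
ΣP(Period 1)Q(Period 1) = 27×10 + 1×240 = 270 + 240 = 510
link = 520/510 = 1.019608
Chained index = 100 × 0.980932 × 1.019608 = 100.0166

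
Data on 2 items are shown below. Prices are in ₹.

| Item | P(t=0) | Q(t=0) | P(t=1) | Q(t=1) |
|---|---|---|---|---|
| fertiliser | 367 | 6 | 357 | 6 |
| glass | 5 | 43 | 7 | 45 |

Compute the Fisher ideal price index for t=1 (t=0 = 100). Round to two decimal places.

Laspeyres component (base-period weights):
ΣP(t=1)Q(t=0) = 357×6 + 7×43 = 2142 + 301 = 2443
ΣP(t=0)Q(t=0) = 367×6 + 5×43 = 2202 + 215 = 2417
L = 2443 / 2417 × 100 = 101.0757
Paasche component (current-period weights):
ΣP(t=1)Q(t=1) = 357×6 + 7×45 = 2142 + 315 = 2457
ΣP(t=0)Q(t=1) = 367×6 + 5×45 = 2202 + 225 = 2427
P = 2457 / 2427 × 100 = 101.2361
Fisher = √(L × P) = √(101.0757 × 101.2361) = 101.1559

101.16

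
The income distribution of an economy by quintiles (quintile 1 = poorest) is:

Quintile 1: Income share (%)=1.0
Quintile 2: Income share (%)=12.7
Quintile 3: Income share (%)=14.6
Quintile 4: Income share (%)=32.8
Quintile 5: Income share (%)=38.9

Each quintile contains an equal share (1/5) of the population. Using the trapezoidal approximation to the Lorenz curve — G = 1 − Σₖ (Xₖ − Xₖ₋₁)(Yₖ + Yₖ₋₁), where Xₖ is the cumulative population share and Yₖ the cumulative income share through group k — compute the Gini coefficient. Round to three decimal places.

0.384

Cumulative income shares Yₖ: 0.0100, 0.1370, 0.2830, 0.6110, 1.0000
Σ (Xₖ−Xₖ₋₁)(Yₖ+Yₖ₋₁) = (1/5)(0.0100+0.0000) + (1/5)(0.1370+0.0100) + (1/5)(0.2830+0.1370) + (1/5)(0.6110+0.2830) + (1/5)(1.0000+0.6110)
  = 0.0020 + 0.0294 + 0.0840 + 0.1788 + 0.3222 = 0.6164
G = 1 − 0.6164 = 0.3836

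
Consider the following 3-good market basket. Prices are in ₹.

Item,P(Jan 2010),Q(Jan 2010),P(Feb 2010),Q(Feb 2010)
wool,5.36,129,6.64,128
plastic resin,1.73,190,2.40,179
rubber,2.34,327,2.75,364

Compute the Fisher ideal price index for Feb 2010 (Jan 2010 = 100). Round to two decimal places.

Laspeyres component (base-period weights):
ΣP(Feb 2010)Q(Jan 2010) = 6.64×129 + 2.40×190 + 2.75×327 = 856.56 + 456 + 899.25 = 2211.81
ΣP(Jan 2010)Q(Jan 2010) = 5.36×129 + 1.73×190 + 2.34×327 = 691.44 + 328.7 + 765.18 = 1785.32
L = 2211.81 / 1785.32 × 100 = 123.8887
Paasche component (current-period weights):
ΣP(Feb 2010)Q(Feb 2010) = 6.64×128 + 2.40×179 + 2.75×364 = 849.92 + 429.6 + 1001 = 2280.52
ΣP(Jan 2010)Q(Feb 2010) = 5.36×128 + 1.73×179 + 2.34×364 = 686.08 + 309.67 + 851.76 = 1847.51
P = 2280.52 / 1847.51 × 100 = 123.4375
Fisher = √(L × P) = √(123.8887 × 123.4375) = 123.6629

123.66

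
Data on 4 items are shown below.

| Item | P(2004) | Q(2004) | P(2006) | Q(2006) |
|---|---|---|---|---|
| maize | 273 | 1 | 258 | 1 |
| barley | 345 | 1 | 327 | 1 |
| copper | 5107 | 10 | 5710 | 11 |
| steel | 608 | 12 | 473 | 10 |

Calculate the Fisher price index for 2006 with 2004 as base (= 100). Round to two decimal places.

107.88

Laspeyres component (base-period weights):
ΣP(2006)Q(2004) = 258×1 + 327×1 + 5710×10 + 473×12 = 258 + 327 + 57100 + 5676 = 63361
ΣP(2004)Q(2004) = 273×1 + 345×1 + 5107×10 + 608×12 = 273 + 345 + 51070 + 7296 = 58984
L = 63361 / 58984 × 100 = 107.4207
Paasche component (current-period weights):
ΣP(2006)Q(2006) = 258×1 + 327×1 + 5710×11 + 473×10 = 258 + 327 + 62810 + 4730 = 68125
ΣP(2004)Q(2006) = 273×1 + 345×1 + 5107×11 + 608×10 = 273 + 345 + 56177 + 6080 = 62875
P = 68125 / 62875 × 100 = 108.3499
Fisher = √(L × P) = √(107.4207 × 108.3499) = 107.8843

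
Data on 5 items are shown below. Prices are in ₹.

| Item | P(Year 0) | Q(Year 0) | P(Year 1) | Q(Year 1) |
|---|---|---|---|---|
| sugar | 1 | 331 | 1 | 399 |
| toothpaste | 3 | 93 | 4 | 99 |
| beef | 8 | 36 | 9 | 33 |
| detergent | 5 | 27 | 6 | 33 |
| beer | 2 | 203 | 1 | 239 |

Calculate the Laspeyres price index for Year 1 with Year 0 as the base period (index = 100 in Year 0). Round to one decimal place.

Laspeyres price index uses base-period quantities as weights.
ΣP(Year 1)·Q(Year 0) = 1×331 + 4×93 + 9×36 + 6×27 + 1×203 = 331 + 372 + 324 + 162 + 203 = 1392
ΣP(Year 0)·Q(Year 0) = 1×331 + 3×93 + 8×36 + 5×27 + 2×203 = 331 + 279 + 288 + 135 + 406 = 1439
Index = 1392 / 1439 × 100 = 96.7338

96.7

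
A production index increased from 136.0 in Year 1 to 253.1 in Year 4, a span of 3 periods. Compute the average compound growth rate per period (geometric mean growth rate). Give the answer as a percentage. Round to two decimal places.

23.00%

Growth factor = (253.1/136.0)^(1/3) = (1.861029)^(1/3) = 1.230036
Growth rate = 1.230036 − 1 = 0.230036 = 23.0036%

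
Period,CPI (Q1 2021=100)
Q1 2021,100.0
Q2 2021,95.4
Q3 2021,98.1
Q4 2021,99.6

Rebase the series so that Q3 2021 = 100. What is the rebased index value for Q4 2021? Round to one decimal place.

101.5

Rebased(Q4 2021) = 99.6 / 98.1 × 100 = 101.5291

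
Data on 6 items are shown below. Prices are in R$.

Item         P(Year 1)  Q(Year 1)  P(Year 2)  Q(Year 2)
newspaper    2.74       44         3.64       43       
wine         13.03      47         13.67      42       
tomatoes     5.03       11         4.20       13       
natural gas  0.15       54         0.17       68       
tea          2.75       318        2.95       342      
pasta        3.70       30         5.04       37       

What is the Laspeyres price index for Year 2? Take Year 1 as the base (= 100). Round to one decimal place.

109.3

Laspeyres price index uses base-period quantities as weights.
ΣP(Year 2)·Q(Year 1) = 3.64×44 + 13.67×47 + 4.20×11 + 0.17×54 + 2.95×318 + 5.04×30 = 160.16 + 642.49 + 46.2 + 9.18 + 938.1 + 151.2 = 1947.33
ΣP(Year 1)·Q(Year 1) = 2.74×44 + 13.03×47 + 5.03×11 + 0.15×54 + 2.75×318 + 3.70×30 = 120.56 + 612.41 + 55.33 + 8.1 + 874.5 + 111 = 1781.9
Index = 1947.33 / 1781.9 × 100 = 109.2839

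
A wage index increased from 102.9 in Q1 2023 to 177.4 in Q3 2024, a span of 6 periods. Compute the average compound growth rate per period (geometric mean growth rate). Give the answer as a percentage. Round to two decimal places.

Growth factor = (177.4/102.9)^(1/6) = (1.724004)^(1/6) = 1.095022
Growth rate = 1.095022 − 1 = 0.095022 = 9.5022%

9.50%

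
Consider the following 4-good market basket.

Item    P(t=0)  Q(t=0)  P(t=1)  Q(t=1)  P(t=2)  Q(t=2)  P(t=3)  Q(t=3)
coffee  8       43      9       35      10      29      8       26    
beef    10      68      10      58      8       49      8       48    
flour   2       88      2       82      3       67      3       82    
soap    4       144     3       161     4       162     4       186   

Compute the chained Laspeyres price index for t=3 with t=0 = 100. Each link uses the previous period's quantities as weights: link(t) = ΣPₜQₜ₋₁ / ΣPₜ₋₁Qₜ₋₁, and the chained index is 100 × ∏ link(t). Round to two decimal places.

100.27

Link t=0→t=1:
ΣP(t=1)Q(t=0) = 9×43 + 10×68 + 2×88 + 3×144 = 387 + 680 + 176 + 432 = 1675
ΣP(t=0)Q(t=0) = 8×43 + 10×68 + 2×88 + 4×144 = 344 + 680 + 176 + 576 = 1776
link = 1675/1776 = 0.943131
Link t=1→t=2:
ΣP(t=2)Q(t=1) = 10×35 + 8×58 + 3×82 + 4×161 = 350 + 464 + 246 + 644 = 1704
ΣP(t=1)Q(t=1) = 9×35 + 10×58 + 2×82 + 3×161 = 315 + 580 + 164 + 483 = 1542
link = 1704/1542 = 1.105058
Link t=2→t=3:
ΣP(t=3)Q(t=2) = 8×29 + 8×49 + 3×67 + 4×162 = 232 + 392 + 201 + 648 = 1473
ΣP(t=2)Q(t=2) = 10×29 + 8×49 + 3×67 + 4×162 = 290 + 392 + 201 + 648 = 1531
link = 1473/1531 = 0.962116
Chained index = 100 × 0.943131 × 1.105058 × 0.962116 = 100.2731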